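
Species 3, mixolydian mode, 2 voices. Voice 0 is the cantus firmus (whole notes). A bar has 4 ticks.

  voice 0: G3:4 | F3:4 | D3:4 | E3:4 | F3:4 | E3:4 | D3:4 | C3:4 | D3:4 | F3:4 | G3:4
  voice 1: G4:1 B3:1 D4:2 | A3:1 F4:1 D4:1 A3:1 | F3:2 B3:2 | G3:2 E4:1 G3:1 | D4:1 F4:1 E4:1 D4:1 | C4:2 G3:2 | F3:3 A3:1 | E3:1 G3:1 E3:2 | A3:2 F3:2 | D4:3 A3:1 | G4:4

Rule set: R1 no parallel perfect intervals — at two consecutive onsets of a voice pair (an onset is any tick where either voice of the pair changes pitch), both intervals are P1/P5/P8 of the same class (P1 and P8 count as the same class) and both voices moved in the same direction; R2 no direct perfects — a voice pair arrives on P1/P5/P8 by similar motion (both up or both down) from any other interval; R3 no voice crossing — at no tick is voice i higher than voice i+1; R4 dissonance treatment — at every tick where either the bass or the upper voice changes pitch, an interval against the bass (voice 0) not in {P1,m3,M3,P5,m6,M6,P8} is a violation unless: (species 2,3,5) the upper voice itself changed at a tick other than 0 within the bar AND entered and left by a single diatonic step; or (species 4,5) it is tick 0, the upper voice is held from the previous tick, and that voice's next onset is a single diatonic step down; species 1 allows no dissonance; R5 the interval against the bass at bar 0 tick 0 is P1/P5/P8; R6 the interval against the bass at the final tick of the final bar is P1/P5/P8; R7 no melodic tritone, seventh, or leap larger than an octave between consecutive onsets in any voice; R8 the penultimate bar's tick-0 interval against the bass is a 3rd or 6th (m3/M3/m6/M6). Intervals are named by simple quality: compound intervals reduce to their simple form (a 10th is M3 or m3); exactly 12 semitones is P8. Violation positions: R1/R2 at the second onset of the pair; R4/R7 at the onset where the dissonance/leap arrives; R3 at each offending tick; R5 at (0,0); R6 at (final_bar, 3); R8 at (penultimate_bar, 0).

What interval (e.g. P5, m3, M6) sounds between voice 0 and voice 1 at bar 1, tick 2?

voice 0=F3 voice 1=D4 -> M6

M6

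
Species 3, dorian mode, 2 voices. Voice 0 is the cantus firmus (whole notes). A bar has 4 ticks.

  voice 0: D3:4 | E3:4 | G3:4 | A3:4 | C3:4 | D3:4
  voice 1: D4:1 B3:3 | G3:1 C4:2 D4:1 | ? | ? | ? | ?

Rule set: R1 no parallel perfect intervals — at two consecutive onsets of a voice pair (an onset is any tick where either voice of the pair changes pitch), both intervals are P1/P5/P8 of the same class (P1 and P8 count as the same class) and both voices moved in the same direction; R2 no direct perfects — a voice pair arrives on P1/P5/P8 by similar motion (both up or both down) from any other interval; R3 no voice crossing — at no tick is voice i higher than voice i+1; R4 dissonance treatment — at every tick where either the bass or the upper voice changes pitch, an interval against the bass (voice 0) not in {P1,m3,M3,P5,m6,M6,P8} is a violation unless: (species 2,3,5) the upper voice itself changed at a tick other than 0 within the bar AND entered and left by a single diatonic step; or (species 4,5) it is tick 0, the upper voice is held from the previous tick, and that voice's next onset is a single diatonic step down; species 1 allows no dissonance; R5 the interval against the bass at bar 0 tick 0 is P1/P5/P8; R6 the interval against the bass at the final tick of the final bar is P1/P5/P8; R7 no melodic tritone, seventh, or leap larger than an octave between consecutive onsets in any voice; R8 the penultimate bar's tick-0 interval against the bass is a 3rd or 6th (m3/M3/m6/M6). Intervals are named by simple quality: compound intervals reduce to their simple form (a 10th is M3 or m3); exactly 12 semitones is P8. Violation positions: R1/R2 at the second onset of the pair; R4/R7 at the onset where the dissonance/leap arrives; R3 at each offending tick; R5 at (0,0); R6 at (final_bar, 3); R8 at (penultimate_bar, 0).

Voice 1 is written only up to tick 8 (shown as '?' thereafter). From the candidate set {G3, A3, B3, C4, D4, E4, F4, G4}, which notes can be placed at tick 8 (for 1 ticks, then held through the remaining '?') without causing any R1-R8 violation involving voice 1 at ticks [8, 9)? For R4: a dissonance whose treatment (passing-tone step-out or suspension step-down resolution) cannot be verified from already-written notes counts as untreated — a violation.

{B3, D4, E4, G3}

G3: legal
A3: violates R4
B3: legal
C4: violates R4
D4: legal
E4: legal
F4: violates R4
G4: violates R2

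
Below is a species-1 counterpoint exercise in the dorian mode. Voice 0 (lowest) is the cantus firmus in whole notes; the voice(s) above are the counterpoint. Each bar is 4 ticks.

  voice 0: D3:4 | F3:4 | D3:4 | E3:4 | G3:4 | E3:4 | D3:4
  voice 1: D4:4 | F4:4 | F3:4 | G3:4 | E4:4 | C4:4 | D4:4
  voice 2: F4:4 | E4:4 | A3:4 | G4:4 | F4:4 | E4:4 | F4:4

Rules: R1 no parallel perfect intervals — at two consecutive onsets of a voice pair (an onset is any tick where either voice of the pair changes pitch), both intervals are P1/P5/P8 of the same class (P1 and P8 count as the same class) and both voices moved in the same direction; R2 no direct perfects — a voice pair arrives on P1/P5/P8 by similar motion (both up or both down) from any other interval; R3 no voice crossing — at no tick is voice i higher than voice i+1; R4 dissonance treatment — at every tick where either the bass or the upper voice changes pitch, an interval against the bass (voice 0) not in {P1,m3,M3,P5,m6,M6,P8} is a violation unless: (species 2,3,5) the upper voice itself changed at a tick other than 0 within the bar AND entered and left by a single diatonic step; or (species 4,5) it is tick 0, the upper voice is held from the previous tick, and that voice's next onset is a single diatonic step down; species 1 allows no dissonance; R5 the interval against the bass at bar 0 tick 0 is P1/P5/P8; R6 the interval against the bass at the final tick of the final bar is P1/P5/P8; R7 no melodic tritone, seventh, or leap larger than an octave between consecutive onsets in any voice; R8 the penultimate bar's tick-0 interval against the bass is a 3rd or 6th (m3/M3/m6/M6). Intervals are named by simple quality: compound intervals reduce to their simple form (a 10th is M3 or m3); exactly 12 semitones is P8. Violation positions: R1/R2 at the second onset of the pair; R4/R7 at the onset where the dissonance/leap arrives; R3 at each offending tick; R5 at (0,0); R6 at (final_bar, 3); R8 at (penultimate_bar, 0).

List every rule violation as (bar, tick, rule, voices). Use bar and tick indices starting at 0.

(0, 0, R5, (0, 2))
(1, 0, R1, (0, 1))
(1, 0, R3, (1, 2))
(1, 0, R4, (0, 2))
(1, 1, R3, (1, 2))
(1, 2, R3, (1, 2))
(1, 3, R3, (1, 2))
(2, 0, R2, (0, 2))
(3, 0, R2, (1, 2))
(3, 0, R7, (2,))
(4, 0, R4, (0, 2))
(5, 0, R2, (0, 2))
(5, 0, R8, (0, 2))
(6, 3, R6, (0, 2))

bar 0: v0=D3 v1=D4 v2=F4 downbeat m3
bar 1: v0=F3 v1=F4 v2=E4 downbeat M7
bar 2: v0=D3 v1=F3 v2=A3 downbeat P5
bar 3: v0=E3 v1=G3 v2=G4 downbeat m3
bar 4: v0=G3 v1=E4 v2=F4 downbeat m7
bar 5: v0=E3 v1=C4 v2=E4 downbeat P8
bar 6: v0=D3 v1=D4 v2=F4 downbeat m3
  -> R5 @ bar 0 tick 0 v(0, 2): opens on m3
  -> R1 @ bar 1 tick 0 v(0, 1): D3/D4 P8 -> F3/F4 P8 similar
  -> R3 @ bar 1 tick 0 v(1, 2): F4 above E4
  -> R4 @ bar 1 tick 0 v(0, 2): F3/E4 M7 untreated
  -> R3 @ bar 1 tick 1 v(1, 2): F4 above E4
  -> R3 @ bar 1 tick 2 v(1, 2): F4 above E4
  -> R3 @ bar 1 tick 3 v(1, 2): F4 above E4
  -> R2 @ bar 2 tick 0 v(0, 2): F3/E4 M7 -> D3/A3 P5 similar
  -> R2 @ bar 3 tick 0 v(1, 2): F3/A3 M3 -> G3/G4 P8 similar
  -> R7 @ bar 3 tick 0 v(2,): A3->G4 leap 10st
  -> R4 @ bar 4 tick 0 v(0, 2): G3/F4 m7 untreated
  -> R2 @ bar 5 tick 0 v(0, 2): G3/F4 m7 -> E3/E4 P8 similar
  -> R8 @ bar 5 tick 0 v(0, 2): penult P8 not 3rd/6th
  -> R6 @ bar 6 tick 3 v(0, 2): closes on m3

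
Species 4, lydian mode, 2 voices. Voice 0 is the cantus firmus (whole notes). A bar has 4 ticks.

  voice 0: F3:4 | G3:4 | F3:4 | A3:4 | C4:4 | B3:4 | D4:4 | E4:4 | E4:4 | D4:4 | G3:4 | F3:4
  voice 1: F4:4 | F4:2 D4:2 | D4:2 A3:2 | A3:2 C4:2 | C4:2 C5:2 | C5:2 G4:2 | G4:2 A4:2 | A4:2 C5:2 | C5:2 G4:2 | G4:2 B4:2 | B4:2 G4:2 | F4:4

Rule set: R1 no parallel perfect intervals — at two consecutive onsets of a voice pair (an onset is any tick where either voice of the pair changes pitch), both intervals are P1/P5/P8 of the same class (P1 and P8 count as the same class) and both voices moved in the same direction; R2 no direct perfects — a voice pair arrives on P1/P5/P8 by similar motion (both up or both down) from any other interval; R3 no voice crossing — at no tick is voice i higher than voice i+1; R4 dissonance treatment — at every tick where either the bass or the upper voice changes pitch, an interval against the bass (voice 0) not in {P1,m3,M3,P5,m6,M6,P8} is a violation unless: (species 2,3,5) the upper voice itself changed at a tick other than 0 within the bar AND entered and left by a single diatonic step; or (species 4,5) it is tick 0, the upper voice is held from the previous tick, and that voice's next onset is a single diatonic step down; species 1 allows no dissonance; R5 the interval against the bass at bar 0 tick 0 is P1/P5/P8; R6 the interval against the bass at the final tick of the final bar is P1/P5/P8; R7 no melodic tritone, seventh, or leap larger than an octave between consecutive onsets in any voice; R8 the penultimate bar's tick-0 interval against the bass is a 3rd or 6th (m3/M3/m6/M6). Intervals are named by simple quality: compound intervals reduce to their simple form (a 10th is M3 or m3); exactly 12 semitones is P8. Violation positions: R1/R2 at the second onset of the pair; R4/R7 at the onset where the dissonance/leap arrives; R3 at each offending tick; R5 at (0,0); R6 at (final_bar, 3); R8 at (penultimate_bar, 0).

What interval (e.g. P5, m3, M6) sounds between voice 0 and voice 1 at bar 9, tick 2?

M6

voice 0=D4 voice 1=B4 -> M6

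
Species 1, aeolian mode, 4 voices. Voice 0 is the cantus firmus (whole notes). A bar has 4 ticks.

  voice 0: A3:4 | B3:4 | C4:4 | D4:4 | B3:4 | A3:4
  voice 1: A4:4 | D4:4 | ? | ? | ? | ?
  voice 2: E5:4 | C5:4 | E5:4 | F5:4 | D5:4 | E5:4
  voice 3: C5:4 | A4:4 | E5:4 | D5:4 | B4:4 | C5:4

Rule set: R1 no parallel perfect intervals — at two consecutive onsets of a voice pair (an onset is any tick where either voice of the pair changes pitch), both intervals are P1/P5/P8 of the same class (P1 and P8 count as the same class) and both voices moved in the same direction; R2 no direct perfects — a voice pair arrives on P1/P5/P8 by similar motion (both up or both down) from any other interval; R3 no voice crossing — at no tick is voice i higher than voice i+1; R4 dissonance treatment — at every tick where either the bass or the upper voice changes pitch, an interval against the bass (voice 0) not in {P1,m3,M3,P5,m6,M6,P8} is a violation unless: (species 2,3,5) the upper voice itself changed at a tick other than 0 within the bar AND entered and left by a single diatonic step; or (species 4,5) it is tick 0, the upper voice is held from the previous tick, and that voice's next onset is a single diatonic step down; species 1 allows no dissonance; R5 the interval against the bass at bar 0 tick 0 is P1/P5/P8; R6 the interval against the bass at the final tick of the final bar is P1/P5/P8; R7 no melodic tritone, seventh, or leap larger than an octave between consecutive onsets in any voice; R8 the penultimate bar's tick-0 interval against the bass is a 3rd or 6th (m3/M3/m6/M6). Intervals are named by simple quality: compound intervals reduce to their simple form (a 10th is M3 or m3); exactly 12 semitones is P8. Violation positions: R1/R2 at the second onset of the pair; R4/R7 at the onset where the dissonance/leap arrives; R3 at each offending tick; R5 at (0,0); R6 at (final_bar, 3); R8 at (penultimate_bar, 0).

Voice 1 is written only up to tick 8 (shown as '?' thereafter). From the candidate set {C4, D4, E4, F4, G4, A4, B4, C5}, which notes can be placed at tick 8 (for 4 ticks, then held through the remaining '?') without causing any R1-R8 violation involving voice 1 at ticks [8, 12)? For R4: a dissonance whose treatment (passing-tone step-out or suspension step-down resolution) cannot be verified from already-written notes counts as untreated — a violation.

C4: legal
D4: violates R4
E4: violates R2
F4: violates R4
G4: violates R2
A4: violates R1,R2
B4: violates R4
C5: violates R2,R7

{C4}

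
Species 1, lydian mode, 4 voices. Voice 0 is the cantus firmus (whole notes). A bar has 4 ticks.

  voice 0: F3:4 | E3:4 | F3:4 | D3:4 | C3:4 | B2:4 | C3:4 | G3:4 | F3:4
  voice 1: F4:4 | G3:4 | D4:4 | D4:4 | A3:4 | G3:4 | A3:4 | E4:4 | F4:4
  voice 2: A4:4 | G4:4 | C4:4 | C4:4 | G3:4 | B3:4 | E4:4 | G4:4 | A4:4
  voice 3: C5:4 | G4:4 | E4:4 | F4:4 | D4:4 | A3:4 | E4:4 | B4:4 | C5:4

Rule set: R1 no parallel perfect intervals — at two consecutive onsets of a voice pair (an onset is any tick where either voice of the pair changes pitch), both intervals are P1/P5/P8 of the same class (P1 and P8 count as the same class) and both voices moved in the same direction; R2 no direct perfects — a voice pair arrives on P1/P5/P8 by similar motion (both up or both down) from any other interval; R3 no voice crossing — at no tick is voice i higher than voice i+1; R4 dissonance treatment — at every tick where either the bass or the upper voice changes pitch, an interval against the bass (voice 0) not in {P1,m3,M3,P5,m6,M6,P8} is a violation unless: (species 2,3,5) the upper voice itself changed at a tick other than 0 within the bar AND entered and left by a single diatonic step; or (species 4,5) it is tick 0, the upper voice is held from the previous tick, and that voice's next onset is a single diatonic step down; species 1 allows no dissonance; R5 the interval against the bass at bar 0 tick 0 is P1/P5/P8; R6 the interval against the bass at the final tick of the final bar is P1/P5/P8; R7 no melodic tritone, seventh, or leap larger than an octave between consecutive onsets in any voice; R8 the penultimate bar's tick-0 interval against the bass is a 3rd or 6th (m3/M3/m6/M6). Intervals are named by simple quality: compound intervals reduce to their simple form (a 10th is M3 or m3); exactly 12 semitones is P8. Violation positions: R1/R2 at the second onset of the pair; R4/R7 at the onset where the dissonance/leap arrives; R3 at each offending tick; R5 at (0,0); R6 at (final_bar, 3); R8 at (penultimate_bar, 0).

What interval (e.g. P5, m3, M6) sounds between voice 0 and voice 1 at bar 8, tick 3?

P8

voice 0=F3 voice 1=F4 -> P8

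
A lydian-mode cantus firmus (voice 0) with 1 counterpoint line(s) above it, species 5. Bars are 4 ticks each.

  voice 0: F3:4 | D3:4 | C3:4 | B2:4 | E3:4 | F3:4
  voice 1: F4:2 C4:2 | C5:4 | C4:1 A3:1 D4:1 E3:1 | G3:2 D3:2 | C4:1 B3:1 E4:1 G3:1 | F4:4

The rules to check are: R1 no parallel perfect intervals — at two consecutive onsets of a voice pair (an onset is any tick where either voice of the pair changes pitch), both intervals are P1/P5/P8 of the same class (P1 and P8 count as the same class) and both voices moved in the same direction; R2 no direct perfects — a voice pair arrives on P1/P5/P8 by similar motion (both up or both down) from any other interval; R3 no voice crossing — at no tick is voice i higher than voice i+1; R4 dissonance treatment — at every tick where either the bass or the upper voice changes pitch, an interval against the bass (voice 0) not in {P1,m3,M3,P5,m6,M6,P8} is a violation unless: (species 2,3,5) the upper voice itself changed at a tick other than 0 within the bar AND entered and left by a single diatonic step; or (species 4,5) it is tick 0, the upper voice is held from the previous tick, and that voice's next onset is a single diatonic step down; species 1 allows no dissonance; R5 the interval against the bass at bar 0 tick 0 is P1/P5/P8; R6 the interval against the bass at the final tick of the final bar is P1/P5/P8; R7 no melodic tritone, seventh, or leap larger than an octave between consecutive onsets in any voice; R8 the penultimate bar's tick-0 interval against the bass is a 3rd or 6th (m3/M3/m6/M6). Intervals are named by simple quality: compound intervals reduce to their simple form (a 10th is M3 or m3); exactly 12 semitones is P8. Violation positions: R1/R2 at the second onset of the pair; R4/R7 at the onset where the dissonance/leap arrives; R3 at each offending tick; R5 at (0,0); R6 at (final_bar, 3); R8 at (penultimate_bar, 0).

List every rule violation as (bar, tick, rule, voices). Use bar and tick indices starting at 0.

(1, 0, R4, (0, 1))
(2, 0, R2, (0, 1))
(2, 2, R4, (0, 1))
(2, 3, R7, (1,))
(4, 0, R7, (1,))
(5, 0, R2, (0, 1))
(5, 0, R7, (1,))

bar 0: v0=F3 v1=F4 downbeat P8
bar 1: v0=D3 v1=C5 downbeat m7
bar 2: v0=C3 v1=C4 downbeat P8
bar 3: v0=B2 v1=G3 downbeat m6
bar 4: v0=E3 v1=C4 downbeat m6
bar 5: v0=F3 v1=F4 downbeat P8
  -> R4 @ bar 1 tick 0 v(0, 1): D3/C5 m7 untreated
  -> R2 @ bar 2 tick 0 v(0, 1): D3/C5 m7 -> C3/C4 P8 similar
  -> R4 @ bar 2 tick 2 v(0, 1): C3/D4 M2 untreated
  -> R7 @ bar 2 tick 3 v(1,): D4->E3 leap 10st
  -> R7 @ bar 4 tick 0 v(1,): D3->C4 leap 10st
  -> R2 @ bar 5 tick 0 v(0, 1): E3/G3 m3 -> F3/F4 P8 similar
  -> R7 @ bar 5 tick 0 v(1,): G3->F4 leap 10st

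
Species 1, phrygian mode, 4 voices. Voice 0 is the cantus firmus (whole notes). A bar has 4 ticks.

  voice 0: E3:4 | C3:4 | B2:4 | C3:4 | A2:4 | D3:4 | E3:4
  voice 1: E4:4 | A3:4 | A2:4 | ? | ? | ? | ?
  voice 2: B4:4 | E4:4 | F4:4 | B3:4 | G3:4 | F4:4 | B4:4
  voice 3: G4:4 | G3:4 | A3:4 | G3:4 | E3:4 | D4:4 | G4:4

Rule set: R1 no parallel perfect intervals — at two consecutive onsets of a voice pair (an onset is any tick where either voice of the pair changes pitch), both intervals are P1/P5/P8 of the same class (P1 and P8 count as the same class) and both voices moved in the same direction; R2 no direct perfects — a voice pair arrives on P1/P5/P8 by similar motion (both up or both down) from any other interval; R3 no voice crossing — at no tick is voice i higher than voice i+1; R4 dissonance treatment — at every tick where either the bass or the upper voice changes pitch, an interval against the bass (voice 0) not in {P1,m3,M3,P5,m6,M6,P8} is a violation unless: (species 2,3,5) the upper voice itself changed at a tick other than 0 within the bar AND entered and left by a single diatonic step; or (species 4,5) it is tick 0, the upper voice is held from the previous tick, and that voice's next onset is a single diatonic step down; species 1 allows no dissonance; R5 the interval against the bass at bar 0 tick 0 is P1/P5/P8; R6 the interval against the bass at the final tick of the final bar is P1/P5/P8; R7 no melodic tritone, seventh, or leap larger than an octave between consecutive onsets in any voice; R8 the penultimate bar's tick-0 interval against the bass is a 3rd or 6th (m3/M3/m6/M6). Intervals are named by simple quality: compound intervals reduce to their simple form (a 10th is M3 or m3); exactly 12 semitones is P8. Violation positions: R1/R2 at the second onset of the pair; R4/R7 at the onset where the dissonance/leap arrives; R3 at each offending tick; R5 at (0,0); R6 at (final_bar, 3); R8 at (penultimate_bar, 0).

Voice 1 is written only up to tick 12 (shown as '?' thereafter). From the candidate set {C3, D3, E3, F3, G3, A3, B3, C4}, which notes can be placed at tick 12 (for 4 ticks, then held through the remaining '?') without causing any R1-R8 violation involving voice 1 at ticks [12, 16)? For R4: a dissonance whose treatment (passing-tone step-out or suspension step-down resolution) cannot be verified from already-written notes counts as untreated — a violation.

C3: violates R2
D3: violates R4
E3: legal
F3: violates R4
G3: violates R2,R7
A3: legal
B3: violates R4,R7
C4: violates R2,R3,R7

{A3, E3}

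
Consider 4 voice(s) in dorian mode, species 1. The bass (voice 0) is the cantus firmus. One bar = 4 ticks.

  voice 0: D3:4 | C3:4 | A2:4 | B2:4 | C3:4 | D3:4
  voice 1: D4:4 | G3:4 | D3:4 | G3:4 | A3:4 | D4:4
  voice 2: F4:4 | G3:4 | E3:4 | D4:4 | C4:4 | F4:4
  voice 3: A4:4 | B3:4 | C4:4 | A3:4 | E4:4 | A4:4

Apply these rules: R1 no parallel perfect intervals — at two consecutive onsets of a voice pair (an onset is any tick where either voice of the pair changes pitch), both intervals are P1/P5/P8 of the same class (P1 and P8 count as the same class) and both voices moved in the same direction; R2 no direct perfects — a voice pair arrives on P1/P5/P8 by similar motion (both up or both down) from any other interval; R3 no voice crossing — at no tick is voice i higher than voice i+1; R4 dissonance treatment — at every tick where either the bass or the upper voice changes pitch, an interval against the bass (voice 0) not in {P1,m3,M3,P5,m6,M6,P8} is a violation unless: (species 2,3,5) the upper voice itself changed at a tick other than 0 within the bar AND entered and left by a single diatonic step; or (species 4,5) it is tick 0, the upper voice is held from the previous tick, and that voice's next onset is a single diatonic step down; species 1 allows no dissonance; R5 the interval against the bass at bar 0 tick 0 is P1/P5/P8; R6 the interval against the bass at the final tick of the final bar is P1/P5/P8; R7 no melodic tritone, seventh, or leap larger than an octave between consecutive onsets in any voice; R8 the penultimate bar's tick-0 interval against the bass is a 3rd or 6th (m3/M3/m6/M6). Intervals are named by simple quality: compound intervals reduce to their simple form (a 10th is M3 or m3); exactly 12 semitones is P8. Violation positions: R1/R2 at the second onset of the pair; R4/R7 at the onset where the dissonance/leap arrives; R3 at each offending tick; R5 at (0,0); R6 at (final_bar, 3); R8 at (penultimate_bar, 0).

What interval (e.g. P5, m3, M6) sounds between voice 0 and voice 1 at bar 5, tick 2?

voice 0=D3 voice 1=D4 -> P8

P8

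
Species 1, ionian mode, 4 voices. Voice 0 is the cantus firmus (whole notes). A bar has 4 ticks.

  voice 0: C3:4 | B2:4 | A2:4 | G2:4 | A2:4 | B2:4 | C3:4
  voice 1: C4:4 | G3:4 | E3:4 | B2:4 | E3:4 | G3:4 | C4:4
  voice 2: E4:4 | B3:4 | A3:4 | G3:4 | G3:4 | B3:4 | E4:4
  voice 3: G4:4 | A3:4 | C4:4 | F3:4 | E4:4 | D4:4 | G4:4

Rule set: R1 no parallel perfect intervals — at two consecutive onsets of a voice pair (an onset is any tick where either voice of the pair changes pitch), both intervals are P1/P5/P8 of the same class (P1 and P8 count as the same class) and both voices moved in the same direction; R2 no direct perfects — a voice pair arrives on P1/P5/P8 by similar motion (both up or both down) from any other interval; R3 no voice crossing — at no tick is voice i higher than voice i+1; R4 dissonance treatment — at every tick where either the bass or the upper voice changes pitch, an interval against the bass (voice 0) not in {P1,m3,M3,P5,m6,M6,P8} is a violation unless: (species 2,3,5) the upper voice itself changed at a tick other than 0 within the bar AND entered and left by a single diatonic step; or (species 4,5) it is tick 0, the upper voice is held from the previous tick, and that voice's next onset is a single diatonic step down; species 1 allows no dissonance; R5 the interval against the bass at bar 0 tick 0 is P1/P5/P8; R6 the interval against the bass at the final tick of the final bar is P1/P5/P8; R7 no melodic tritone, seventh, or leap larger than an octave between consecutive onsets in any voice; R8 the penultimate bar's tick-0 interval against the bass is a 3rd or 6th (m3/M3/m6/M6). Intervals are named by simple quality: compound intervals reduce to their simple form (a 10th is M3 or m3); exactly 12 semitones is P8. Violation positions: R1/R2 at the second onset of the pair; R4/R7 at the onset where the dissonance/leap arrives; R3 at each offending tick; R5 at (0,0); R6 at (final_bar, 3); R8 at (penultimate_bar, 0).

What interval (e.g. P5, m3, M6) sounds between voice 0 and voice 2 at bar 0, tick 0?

M3

voice 0=C3 voice 2=E4 -> M3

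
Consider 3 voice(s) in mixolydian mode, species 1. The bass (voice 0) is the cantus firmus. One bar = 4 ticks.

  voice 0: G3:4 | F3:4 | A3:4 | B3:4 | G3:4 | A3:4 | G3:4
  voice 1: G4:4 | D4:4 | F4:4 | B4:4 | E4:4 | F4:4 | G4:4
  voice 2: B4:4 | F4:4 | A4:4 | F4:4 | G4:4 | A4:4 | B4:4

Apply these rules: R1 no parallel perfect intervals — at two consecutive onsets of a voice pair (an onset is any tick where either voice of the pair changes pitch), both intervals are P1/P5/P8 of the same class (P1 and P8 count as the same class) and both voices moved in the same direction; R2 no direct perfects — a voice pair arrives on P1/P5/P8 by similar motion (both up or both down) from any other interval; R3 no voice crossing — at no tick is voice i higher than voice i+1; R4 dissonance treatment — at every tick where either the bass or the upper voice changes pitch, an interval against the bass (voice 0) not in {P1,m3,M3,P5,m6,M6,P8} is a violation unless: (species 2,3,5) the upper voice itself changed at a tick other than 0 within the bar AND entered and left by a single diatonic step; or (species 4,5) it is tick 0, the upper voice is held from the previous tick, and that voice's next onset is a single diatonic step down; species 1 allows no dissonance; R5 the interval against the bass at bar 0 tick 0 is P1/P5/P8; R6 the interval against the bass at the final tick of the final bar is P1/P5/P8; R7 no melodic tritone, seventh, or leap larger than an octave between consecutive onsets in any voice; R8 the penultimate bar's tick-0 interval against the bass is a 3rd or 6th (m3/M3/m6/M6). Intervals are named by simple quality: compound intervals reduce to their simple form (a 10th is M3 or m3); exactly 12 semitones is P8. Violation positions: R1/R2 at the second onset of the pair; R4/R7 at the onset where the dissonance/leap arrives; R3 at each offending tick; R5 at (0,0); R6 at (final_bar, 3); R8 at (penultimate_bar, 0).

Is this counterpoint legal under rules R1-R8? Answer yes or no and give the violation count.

bar 0: v0=G3 v1=G4 v2=B4 (M3)
bar 1: v0=F3 v1=D4 v2=F4 (P8)
bar 2: v0=A3 v1=F4 v2=A4 (P8)
bar 3: v0=B3 v1=B4 v2=F4 (TT)
bar 4: v0=G3 v1=E4 v2=G4 (P8)
bar 5: v0=A3 v1=F4 v2=A4 (P8)
bar 6: v0=G3 v1=G4 v2=B4 (M3)
  R5 @ bar0.0: opens on M3
  R2 @ bar1.0: G3/B4 M3 -> F3/F4 P8 similar
  R7 @ bar1.0: B4->F4 leap 6st
  R1 @ bar2.0: F3/F4 P8 -> A3/A4 P8 similar
  R2 @ bar3.0: A3/F4 m6 -> B3/B4 P8 similar
  R3 @ bar3.0: B4 above F4
  R4 @ bar3.0: B3/F4 TT untreated
  R7 @ bar3.0: F4->B4 leap 6st
  R3 @ bar3.1: B4 above F4
  R3 @ bar3.2: B4 above F4
  R3 @ bar3.3: B4 above F4
  R1 @ bar5.0: G3/G4 P8 -> A3/A4 P8 similar
  R8 @ bar5.0: penult P8 not 3rd/6th
  R6 @ bar6.3: closes on M3

No (14 violations)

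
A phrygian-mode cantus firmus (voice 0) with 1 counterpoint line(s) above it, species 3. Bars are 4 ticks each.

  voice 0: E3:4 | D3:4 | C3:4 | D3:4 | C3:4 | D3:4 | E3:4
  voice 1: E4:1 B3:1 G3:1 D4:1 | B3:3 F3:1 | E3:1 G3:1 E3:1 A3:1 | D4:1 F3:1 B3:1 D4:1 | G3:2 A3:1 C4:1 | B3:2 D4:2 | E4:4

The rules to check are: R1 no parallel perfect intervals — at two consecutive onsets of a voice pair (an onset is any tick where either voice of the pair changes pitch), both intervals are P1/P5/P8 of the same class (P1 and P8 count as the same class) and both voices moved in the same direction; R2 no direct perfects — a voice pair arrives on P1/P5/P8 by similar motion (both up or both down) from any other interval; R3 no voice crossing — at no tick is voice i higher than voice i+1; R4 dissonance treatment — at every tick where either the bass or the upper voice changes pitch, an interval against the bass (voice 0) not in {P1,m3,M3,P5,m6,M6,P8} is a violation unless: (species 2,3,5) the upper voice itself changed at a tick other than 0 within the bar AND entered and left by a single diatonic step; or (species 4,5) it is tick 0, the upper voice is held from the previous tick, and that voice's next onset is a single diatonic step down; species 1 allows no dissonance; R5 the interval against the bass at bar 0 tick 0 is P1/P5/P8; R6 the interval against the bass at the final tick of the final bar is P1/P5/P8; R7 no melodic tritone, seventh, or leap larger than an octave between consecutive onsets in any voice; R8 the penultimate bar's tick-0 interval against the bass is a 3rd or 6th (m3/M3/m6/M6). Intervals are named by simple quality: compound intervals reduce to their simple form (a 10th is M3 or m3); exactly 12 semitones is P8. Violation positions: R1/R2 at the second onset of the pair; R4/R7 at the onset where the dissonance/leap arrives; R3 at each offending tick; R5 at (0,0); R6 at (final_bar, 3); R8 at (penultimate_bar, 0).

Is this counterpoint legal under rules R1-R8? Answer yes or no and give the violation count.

bar 0: v0=E3 v1=E4 (P8)
bar 1: v0=D3 v1=B3 (M6)
bar 2: v0=C3 v1=E3 (M3)
bar 3: v0=D3 v1=D4 (P8)
bar 4: v0=C3 v1=G3 (P5)
bar 5: v0=D3 v1=B3 (M6)
bar 6: v0=E3 v1=E4 (P8)
  R4 @ bar0.3: E3/D4 m7 untreated
  R7 @ bar1.3: B3->F3 leap 6st
  R2 @ bar3.0: C3/A3 M6 -> D3/D4 P8 similar
  R7 @ bar3.2: F3->B3 leap 6st
  R2 @ bar4.0: D3/D4 P8 -> C3/G3 P5 similar
  R1 @ bar6.0: D3/D4 P8 -> E3/E4 P8 similar

No (6 violations)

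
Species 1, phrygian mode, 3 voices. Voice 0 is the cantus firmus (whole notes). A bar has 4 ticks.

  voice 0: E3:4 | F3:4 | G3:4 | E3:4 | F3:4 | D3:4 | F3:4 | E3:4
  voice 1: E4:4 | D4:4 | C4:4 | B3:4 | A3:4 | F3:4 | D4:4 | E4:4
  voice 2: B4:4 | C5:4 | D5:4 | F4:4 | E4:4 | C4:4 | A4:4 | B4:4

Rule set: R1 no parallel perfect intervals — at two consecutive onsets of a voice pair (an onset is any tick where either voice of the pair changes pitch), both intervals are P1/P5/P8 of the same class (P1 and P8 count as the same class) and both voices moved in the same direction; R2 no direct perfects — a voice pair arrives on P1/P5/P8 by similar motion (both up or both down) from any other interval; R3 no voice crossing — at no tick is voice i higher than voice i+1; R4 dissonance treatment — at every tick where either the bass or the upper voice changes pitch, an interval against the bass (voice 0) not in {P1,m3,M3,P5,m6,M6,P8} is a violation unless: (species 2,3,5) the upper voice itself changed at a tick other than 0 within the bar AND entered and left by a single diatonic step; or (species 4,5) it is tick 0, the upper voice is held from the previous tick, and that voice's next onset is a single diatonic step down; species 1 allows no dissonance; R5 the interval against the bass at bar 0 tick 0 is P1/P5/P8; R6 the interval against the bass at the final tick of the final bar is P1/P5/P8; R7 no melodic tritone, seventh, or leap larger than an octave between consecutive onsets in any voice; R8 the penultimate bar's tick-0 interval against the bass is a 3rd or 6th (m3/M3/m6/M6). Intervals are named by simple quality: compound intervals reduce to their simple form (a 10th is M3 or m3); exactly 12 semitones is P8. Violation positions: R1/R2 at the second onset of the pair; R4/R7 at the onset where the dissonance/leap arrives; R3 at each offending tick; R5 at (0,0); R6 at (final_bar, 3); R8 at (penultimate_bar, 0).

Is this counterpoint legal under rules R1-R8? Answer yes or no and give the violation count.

bar 0: v0=E3 v1=E4 v2=B4 (P5)
bar 1: v0=F3 v1=D4 v2=C5 (P5)
bar 2: v0=G3 v1=C4 v2=D5 (P5)
bar 3: v0=E3 v1=B3 v2=F4 (m2)
bar 4: v0=F3 v1=A3 v2=E4 (M7)
bar 5: v0=D3 v1=F3 v2=C4 (m7)
bar 6: v0=F3 v1=D4 v2=A4 (M3)
bar 7: v0=E3 v1=E4 v2=B4 (P5)
  R1 @ bar1.0: E3/B4 P5 -> F3/C5 P5 similar
  R1 @ bar2.0: F3/C5 P5 -> G3/D5 P5 similar
  R4 @ bar2.0: G3/C4 P4 untreated
  R2 @ bar3.0: G3/C4 P4 -> E3/B3 P5 similar
  R4 @ bar3.0: E3/F4 m2 untreated
  R2 @ bar4.0: B3/F4 TT -> A3/E4 P5 similar
  R4 @ bar4.0: F3/E4 M7 untreated
  R1 @ bar5.0: A3/E4 P5 -> F3/C4 P5 similar
  R4 @ bar5.0: D3/C4 m7 untreated
  R1 @ bar6.0: F3/C4 P5 -> D4/A4 P5 similar
  R1 @ bar7.0: D4/A4 P5 -> E4/B4 P5 similar

No (11 violations)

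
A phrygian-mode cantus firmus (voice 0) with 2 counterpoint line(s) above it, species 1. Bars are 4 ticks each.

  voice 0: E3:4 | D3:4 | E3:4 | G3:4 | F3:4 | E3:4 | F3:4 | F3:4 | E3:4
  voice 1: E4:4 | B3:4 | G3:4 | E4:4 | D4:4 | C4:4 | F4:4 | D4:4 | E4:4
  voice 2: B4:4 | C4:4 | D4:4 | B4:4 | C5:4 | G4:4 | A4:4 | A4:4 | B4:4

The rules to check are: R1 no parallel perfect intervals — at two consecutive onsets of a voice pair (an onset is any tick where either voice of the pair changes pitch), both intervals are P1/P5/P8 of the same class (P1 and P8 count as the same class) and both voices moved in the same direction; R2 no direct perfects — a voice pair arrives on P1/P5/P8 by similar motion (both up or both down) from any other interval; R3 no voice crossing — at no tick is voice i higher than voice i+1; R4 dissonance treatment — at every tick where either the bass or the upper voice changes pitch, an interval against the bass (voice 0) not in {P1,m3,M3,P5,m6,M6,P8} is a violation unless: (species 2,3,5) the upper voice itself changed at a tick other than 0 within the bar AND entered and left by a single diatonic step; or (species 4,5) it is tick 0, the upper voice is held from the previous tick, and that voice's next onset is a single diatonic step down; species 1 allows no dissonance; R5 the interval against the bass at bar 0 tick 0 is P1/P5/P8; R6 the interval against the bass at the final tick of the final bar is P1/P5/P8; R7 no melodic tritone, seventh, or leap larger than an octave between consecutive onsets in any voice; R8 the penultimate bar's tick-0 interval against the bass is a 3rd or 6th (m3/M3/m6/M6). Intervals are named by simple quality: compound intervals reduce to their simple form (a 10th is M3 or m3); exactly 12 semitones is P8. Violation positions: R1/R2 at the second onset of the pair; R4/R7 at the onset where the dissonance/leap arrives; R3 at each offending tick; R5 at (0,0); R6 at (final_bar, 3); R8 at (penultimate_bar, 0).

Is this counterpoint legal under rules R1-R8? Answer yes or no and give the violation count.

bar 0: v0=E3 v1=E4 v2=B4 (P5)
bar 1: v0=D3 v1=B3 v2=C4 (m7)
bar 2: v0=E3 v1=G3 v2=D4 (m7)
bar 3: v0=G3 v1=E4 v2=B4 (M3)
bar 4: v0=F3 v1=D4 v2=C5 (P5)
bar 5: v0=E3 v1=C4 v2=G4 (m3)
bar 6: v0=F3 v1=F4 v2=A4 (M3)
bar 7: v0=F3 v1=D4 v2=A4 (M3)
bar 8: v0=E3 v1=E4 v2=B4 (P5)
  R4 @ bar1.0: D3/C4 m7 untreated
  R7 @ bar1.0: B4->C4 leap 11st
  R4 @ bar2.0: E3/D4 m7 untreated
  R1 @ bar3.0: G3/D4 P5 -> E4/B4 P5 similar
  R2 @ bar5.0: D4/C5 m7 -> C4/G4 P5 similar
  R2 @ bar6.0: E3/C4 m6 -> F3/F4 P8 similar
  R1 @ bar8.0: D4/A4 P5 -> E4/B4 P5 similar

No (7 violations)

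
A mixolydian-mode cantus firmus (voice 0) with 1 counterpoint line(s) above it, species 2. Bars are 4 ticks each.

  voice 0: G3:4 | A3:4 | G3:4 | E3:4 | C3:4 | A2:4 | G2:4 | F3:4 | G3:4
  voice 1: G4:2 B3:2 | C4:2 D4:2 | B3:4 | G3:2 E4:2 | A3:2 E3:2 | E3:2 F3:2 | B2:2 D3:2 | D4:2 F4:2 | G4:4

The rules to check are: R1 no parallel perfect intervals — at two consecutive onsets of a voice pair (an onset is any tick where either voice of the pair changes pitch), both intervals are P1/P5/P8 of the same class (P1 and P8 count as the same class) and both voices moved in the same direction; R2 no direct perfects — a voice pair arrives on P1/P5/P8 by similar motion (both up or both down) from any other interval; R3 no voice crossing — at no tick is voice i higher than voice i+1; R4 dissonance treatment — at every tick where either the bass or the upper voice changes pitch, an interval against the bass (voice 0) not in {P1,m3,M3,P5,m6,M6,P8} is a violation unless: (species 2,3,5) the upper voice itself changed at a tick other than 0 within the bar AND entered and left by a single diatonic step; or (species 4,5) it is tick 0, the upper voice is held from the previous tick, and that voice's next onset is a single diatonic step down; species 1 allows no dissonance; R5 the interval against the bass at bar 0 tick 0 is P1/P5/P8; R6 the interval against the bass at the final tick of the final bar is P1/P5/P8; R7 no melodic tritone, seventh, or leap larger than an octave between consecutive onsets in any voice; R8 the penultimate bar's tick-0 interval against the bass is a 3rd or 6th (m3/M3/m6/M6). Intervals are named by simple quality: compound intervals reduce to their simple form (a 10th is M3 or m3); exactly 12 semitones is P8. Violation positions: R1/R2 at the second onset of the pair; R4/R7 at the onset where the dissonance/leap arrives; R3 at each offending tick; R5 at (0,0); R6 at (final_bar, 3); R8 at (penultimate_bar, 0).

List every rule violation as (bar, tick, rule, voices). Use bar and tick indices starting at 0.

bar 0: v0=G3 v1=G4 downbeat P8
bar 1: v0=A3 v1=C4 downbeat m3
bar 2: v0=G3 v1=B3 downbeat M3
bar 3: v0=E3 v1=G3 downbeat m3
bar 4: v0=C3 v1=A3 downbeat M6
bar 5: v0=A2 v1=E3 downbeat P5
bar 6: v0=G2 v1=B2 downbeat M3
bar 7: v0=F3 v1=D4 downbeat M6
bar 8: v0=G3 v1=G4 downbeat P8
  -> R4 @ bar 1 tick 2 v(0, 1): A3/D4 P4 untreated
  -> R7 @ bar 6 tick 0 v(1,): F3->B2 leap 6st
  -> R7 @ bar 7 tick 0 v(0,): G2->F3 leap 10st
  -> R1 @ bar 8 tick 0 v(0, 1): F3/F4 P8 -> G3/G4 P8 similar

(1, 2, R4, (0, 1))
(6, 0, R7, (1,))
(7, 0, R7, (0,))
(8, 0, R1, (0, 1))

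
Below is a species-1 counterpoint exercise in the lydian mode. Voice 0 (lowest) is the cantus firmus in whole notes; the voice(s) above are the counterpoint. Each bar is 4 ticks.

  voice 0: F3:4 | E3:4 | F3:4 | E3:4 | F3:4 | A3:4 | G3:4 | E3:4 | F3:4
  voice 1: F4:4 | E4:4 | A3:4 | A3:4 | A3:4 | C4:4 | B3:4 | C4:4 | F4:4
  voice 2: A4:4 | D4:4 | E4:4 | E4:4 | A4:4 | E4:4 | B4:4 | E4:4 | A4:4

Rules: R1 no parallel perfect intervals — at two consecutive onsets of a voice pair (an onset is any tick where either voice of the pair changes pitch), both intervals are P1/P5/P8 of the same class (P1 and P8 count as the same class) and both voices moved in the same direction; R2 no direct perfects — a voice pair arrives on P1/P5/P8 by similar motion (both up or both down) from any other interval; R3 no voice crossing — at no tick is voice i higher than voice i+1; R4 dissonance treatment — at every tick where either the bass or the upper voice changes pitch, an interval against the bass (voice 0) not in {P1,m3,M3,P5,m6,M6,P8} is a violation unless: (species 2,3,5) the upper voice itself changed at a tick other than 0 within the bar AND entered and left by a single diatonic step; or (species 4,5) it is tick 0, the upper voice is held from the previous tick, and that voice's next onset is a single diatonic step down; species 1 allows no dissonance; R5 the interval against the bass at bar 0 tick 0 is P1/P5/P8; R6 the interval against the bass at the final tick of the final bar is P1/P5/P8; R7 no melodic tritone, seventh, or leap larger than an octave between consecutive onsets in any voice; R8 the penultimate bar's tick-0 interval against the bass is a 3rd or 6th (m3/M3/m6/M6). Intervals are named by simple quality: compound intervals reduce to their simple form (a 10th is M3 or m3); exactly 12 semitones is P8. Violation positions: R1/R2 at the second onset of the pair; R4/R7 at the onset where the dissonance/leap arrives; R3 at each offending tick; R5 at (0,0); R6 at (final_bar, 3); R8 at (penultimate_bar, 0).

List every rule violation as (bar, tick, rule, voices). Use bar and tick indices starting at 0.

(0, 0, R5, (0, 2))
(1, 0, R1, (0, 1))
(1, 0, R3, (1, 2))
(1, 0, R4, (0, 2))
(1, 1, R3, (1, 2))
(1, 2, R3, (1, 2))
(1, 3, R3, (1, 2))
(2, 0, R4, (0, 2))
(3, 0, R4, (0, 1))
(7, 0, R2, (0, 2))
(7, 0, R8, (0, 2))
(8, 0, R2, (0, 1))
(8, 3, R6, (0, 2))

bar 0: v0=F3 v1=F4 v2=A4 downbeat M3
bar 1: v0=E3 v1=E4 v2=D4 downbeat m7
bar 2: v0=F3 v1=A3 v2=E4 downbeat M7
bar 3: v0=E3 v1=A3 v2=E4 downbeat P8
bar 4: v0=F3 v1=A3 v2=A4 downbeat M3
bar 5: v0=A3 v1=C4 v2=E4 downbeat P5
bar 6: v0=G3 v1=B3 v2=B4 downbeat M3
bar 7: v0=E3 v1=C4 v2=E4 downbeat P8
bar 8: v0=F3 v1=F4 v2=A4 downbeat M3
  -> R5 @ bar 0 tick 0 v(0, 2): opens on M3
  -> R1 @ bar 1 tick 0 v(0, 1): F3/F4 P8 -> E3/E4 P8 similar
  -> R3 @ bar 1 tick 0 v(1, 2): E4 above D4
  -> R4 @ bar 1 tick 0 v(0, 2): E3/D4 m7 untreated
  -> R3 @ bar 1 tick 1 v(1, 2): E4 above D4
  -> R3 @ bar 1 tick 2 v(1, 2): E4 above D4
  -> R3 @ bar 1 tick 3 v(1, 2): E4 above D4
  -> R4 @ bar 2 tick 0 v(0, 2): F3/E4 M7 untreated
  -> R4 @ bar 3 tick 0 v(0, 1): E3/A3 P4 untreated
  -> R2 @ bar 7 tick 0 v(0, 2): G3/B4 M3 -> E3/E4 P8 similar
  -> R8 @ bar 7 tick 0 v(0, 2): penult P8 not 3rd/6th
  -> R2 @ bar 8 tick 0 v(0, 1): E3/C4 m6 -> F3/F4 P8 similar
  -> R6 @ bar 8 tick 3 v(0, 2): closes on M3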